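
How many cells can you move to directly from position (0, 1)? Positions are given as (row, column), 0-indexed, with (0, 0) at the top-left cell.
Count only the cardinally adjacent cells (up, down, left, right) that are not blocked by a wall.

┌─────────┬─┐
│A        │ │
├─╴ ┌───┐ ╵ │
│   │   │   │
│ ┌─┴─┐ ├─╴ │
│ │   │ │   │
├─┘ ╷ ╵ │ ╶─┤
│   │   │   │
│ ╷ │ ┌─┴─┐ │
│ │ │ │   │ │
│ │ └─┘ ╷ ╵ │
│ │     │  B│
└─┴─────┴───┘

Checking passable neighbors of (0, 1):
Neighbors: (1, 1), (0, 0), (0, 2)
Count: 3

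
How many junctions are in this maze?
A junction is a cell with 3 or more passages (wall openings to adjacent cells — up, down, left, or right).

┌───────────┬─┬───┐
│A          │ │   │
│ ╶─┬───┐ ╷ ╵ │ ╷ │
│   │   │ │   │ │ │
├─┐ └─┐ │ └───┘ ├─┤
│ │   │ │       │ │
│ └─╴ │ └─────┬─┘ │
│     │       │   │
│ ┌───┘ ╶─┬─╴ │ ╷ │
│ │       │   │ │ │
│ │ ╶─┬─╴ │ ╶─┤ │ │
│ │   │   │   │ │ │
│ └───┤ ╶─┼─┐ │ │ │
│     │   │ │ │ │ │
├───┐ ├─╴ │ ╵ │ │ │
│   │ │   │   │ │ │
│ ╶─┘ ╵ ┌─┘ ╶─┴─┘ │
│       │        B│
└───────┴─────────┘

Checking each cell for number of passages:

Junctions found (3+ passages):
  (0, 4): 3 passages
  (3, 0): 3 passages
  (3, 3): 3 passages
  (3, 8): 3 passages
  (4, 3): 3 passages
  (7, 5): 3 passages
  (8, 2): 3 passages
  (8, 5): 3 passages
Total junctions: 8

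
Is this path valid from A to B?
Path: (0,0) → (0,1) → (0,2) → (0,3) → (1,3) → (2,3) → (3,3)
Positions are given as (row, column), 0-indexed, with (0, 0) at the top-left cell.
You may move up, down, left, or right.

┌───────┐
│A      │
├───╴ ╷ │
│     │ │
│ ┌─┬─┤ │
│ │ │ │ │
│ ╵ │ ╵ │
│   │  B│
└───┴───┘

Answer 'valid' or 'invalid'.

Checking path validity:
Result: All consecutive moves are passable.

valid

Correct solution:

┌───────┐
│A → → ↓│
├───╴ ╷ │
│     │↓│
│ ┌─┬─┤ │
│ │ │ │↓│
│ ╵ │ ╵ │
│   │  B│
└───┴───┘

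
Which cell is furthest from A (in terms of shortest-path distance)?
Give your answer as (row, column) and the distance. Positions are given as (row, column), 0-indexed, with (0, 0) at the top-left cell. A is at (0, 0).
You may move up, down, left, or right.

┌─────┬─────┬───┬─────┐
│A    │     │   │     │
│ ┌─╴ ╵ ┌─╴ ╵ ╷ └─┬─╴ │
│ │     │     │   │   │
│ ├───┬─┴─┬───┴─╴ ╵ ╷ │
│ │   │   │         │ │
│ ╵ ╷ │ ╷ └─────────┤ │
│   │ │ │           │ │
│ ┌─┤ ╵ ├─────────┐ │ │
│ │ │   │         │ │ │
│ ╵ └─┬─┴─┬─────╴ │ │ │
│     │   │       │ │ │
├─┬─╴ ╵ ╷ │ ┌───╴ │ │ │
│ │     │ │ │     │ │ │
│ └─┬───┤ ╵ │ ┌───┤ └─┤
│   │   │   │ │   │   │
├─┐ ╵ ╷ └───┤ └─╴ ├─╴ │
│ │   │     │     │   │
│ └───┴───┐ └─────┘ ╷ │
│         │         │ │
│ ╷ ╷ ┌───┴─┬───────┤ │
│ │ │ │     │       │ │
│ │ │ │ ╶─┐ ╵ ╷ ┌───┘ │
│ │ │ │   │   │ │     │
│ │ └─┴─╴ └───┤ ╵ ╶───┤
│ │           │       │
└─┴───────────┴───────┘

Computing BFS distances from A to all cells:
Furthest cell: (12, 0)
Distance: 52 steps

Path from A to the furthest cell:

┌─────┬─────┬───┬─────┐
│A    │     │   │     │
│ ┌─╴ ╵ ┌─╴ ╵ ╷ └─┬─╴ │
│↓│     │     │   │   │
│ ├───┬─┴─┬───┴─╴ ╵ ╷ │
│↓│↱ ↓│↱ ↓│         │ │
│ ╵ ╷ │ ╷ └─────────┤ │
│↳ ↑│↓│↑│↳ → → → → ↓│ │
│ ┌─┤ ╵ ├─────────┐ │ │
│ │ │↳ ↑│         │↓│ │
│ ╵ └─┬─┴─┬─────╴ │ │ │
│     │   │       │↓│ │
├─┬─╴ ╵ ╷ │ ┌───╴ │ │ │
│ │     │ │ │     │↓│ │
│ └─┬───┤ ╵ │ ┌───┤ └─┤
│   │   │   │ │   │↳ ↓│
├─┐ ╵ ╷ └───┤ └─╴ ├─╴ │
│ │   │     │     │  ↓│
│ └───┴───┐ └─────┘ ╷ │
│↓ ↰      │         │↓│
│ ╷ ╷ ┌───┴─┬───────┤ │
│↓│↑│ │↓ ← ↰│↓ ↰    │↓│
│ │ │ │ ╶─┐ ╵ ╷ ┌───┘ │
│↓│↑│ │↳ ↓│↑ ↲│↑│↓ ← ↲│
│ │ └─┴─╴ └───┤ ╵ ╶───┤
│B│↑ ← ← ↲    │↑ ↲    │
└─┴───────────┴───────┘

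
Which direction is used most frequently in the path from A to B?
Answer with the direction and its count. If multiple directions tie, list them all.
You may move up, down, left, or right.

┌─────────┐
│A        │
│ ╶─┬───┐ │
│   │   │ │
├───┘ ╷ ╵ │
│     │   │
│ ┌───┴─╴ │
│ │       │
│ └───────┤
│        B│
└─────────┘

Directions: right, right, right, right, down, down, left, up, left, down, left, left, down, down, right, right, right, right
Counts: {'right': 8, 'down': 5, 'left': 4, 'up': 1}
Most common: right (8 times)

Solution:

┌─────────┐
│A → → → ↓│
│ ╶─┬───┐ │
│   │↓ ↰│↓│
├───┘ ╷ ╵ │
│↓ ← ↲│↑ ↲│
│ ┌───┴─╴ │
│↓│       │
│ └───────┤
│↳ → → → B│
└─────────┘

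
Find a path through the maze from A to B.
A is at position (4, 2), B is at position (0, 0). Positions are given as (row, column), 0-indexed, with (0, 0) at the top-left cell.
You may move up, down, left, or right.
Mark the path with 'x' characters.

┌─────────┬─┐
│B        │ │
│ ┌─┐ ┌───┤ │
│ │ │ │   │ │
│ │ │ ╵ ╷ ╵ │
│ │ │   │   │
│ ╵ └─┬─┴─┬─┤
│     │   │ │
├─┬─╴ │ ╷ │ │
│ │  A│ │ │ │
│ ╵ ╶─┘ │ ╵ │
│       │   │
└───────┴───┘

Finding the shortest path from (4, 2) to (0, 0):
Path length: 6 steps
Directions: up → left → left → up → up → up

Solution:

┌─────────┬─┐
│B        │ │
│ ┌─┐ ┌───┤ │
│x│ │ │   │ │
│ │ │ ╵ ╷ ╵ │
│x│ │   │   │
│ ╵ └─┬─┴─┬─┤
│x x x│   │ │
├─┬─╴ │ ╷ │ │
│ │  A│ │ │ │
│ ╵ ╶─┘ │ ╵ │
│       │   │
└───────┴───┘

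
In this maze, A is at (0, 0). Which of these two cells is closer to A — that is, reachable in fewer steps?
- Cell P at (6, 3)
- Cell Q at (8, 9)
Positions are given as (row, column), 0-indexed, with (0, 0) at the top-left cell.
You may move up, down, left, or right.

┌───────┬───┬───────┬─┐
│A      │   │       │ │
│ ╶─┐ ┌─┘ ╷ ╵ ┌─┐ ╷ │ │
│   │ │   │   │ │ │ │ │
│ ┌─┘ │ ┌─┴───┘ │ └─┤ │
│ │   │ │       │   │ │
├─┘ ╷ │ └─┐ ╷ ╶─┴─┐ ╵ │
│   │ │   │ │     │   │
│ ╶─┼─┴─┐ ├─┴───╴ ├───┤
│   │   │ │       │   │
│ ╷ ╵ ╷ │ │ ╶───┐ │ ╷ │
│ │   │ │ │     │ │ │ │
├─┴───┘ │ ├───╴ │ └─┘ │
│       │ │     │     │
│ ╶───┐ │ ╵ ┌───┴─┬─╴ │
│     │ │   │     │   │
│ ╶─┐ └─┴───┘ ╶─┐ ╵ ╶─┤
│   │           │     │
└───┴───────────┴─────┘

Shortest path A → P at (6, 3): 15 steps
Shortest path A → Q at (8, 9): 31 steps

P is closer (15 steps vs 31 steps).

Path to P:

┌───────┬───┬───────┬─┐
│A → ↓  │   │       │ │
│ ╶─┐ ┌─┘ ╷ ╵ ┌─┐ ╷ │ │
│   │↓│   │   │ │ │ │ │
│ ┌─┘ │ ┌─┴───┘ │ └─┤ │
│ │↓ ↲│ │       │   │ │
├─┘ ╷ │ └─┐ ╷ ╶─┴─┐ ╵ │
│↓ ↲│ │   │ │     │   │
│ ╶─┼─┴─┐ ├─┴───╴ ├───┤
│↳ ↓│↱ ↓│ │       │   │
│ ╷ ╵ ╷ │ │ ╶───┐ │ ╷ │
│ │↳ ↑│↓│ │     │ │ │ │
├─┴───┘ │ ├───╴ │ └─┘ │
│      P│ │     │     │
│ ╶───┐ │ ╵ ┌───┴─┬─╴ │
│     │ │   │     │   │
│ ╶─┐ └─┴───┘ ╶─┐ ╵ ╶─┤
│   │           │     │
└───┴───────────┴─────┘

Path to Q:

┌───────┬───┬───────┬─┐
│A → ↓  │   │       │ │
│ ╶─┐ ┌─┘ ╷ ╵ ┌─┐ ╷ │ │
│   │↓│   │   │ │ │ │ │
│ ┌─┘ │ ┌─┴───┘ │ └─┤ │
│ │↓ ↲│ │       │   │ │
├─┘ ╷ │ └─┐ ╷ ╶─┴─┐ ╵ │
│↓ ↲│ │   │ │     │   │
│ ╶─┼─┴─┐ ├─┴───╴ ├───┤
│↳ ↓│↱ ↓│ │       │   │
│ ╷ ╵ ╷ │ │ ╶───┐ │ ╷ │
│ │↳ ↑│↓│ │     │ │ │ │
├─┴───┘ │ ├───╴ │ └─┘ │
│↓ ← ← ↲│ │     │     │
│ ╶───┐ │ ╵ ┌───┴─┬─╴ │
│↳ → ↓│ │   │↱ → ↓│   │
│ ╶─┐ └─┴───┘ ╶─┐ ╵ ╶─┤
│   │↳ → → → ↑  │↳ Q  │
└───┴───────────┴─────┘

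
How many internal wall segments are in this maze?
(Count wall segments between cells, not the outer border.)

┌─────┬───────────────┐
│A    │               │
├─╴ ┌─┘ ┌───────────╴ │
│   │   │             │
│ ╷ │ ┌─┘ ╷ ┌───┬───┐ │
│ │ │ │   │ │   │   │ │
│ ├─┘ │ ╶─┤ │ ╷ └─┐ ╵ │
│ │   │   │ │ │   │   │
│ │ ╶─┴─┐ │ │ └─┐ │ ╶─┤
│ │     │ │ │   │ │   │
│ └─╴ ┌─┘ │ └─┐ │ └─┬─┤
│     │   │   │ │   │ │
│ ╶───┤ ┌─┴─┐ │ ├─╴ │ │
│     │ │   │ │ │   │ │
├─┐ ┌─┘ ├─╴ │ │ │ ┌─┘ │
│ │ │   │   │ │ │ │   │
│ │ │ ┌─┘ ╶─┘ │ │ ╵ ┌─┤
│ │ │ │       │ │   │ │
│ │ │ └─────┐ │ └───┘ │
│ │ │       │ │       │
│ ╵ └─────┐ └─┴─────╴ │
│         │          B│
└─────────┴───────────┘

Counting internal wall segments:
Total internal walls: 100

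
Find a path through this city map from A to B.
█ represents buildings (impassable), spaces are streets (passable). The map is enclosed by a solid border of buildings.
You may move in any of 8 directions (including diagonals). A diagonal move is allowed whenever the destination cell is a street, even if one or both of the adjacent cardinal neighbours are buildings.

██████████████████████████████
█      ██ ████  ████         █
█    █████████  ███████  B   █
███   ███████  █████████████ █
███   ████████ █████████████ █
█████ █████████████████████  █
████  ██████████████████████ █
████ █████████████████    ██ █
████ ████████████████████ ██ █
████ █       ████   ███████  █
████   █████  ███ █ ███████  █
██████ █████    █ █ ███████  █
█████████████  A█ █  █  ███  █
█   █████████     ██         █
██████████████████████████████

Finding the shortest path from A to B:
Movement: 8-directional
Path length: 27 steps
Directions: down-right → up-right → up → up → up-right → down-right → down → down-right → down-right → right → right → right → right → right → up-right → up → up → up → up-right → up → up → up → up → up → up-left → left → left

Solution:

██████████████████████████████
█      ██ ████  ████         █
█    █████████  ███████  B←← █
███   ███████  █████████████↖█
███   ████████ █████████████↑█
█████ █████████████████████ ↑█
████  ██████████████████████↑█
████ █████████████████    ██↑█
████ ████████████████████ ██↑█
████ █       ████ ↘ ███████↗ █
████   █████  ███↗█↓███████↑ █
██████ █████    █↑█↘███████↑ █
█████████████  A█↑█ ↘█  ███↑ █
█   █████████   ↗ ██ →→→→→↗  █
██████████████████████████████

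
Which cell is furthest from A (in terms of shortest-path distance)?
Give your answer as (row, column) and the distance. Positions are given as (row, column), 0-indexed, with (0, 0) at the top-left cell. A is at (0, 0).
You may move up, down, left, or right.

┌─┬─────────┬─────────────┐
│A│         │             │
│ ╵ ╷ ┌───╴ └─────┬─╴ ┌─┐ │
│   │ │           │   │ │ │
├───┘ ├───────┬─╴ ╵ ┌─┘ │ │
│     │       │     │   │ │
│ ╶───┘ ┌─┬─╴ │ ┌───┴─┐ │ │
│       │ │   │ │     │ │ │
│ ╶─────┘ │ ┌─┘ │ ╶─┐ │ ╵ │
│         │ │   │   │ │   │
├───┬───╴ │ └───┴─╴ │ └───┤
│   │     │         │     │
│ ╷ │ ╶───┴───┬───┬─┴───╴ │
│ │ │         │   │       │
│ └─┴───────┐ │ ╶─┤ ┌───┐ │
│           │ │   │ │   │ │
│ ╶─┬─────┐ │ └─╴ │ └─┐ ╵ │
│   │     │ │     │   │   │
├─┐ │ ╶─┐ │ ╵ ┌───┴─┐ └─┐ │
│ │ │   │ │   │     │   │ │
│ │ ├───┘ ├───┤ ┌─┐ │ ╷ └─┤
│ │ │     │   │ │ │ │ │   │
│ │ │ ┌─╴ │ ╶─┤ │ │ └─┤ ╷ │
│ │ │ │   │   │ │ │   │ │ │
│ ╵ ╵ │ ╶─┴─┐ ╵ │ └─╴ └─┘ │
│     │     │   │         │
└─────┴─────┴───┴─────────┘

Computing BFS distances from A to all cells:
Furthest cell: (10, 6)
Distance: 62 steps

Path from A to the furthest cell:

┌─┬─────────┬─────────────┐
│A│↱ ↓      │             │
│ ╵ ╷ ┌───╴ └─────┬─╴ ┌─┐ │
│↳ ↑│↓│           │   │ │ │
├───┘ ├───────┬─╴ ╵ ┌─┘ │ │
│↓ ← ↲│↱ → → ↓│     │   │ │
│ ╶───┘ ┌─┬─╴ │ ┌───┴─┐ │ │
│↳ → → ↑│ │↓ ↲│ │↱ → ↓│ │ │
│ ╶─────┘ │ ┌─┘ │ ╶─┐ │ ╵ │
│         │↓│   │↑ ↰│↓│   │
├───┬───╴ │ └───┴─╴ │ └───┤
│   │     │↳ → → → ↑│↳ → ↓│
│ ╷ │ ╶───┴───┬───┬─┴───╴ │
│ │ │         │   │↓ ← ← ↲│
│ └─┴───────┐ │ ╶─┤ ┌───┐ │
│           │ │   │↓│   │ │
│ ╶─┬─────┐ │ └─╴ │ └─┐ ╵ │
│   │     │ │     │↳ ↓│   │
├─┐ │ ╶─┐ │ ╵ ┌───┴─┐ └─┐ │
│ │ │   │ │   │↓ ← ↰│↳ ↓│ │
│ │ ├───┘ ├───┤ ┌─┐ │ ╷ └─┤
│ │ │     │↱ B│↓│ │↑│ │↳ ↓│
│ │ │ ┌─╴ │ ╶─┤ │ │ └─┤ ╷ │
│ │ │ │   │↑ ↰│↓│ │↑ ↰│ │↓│
│ ╵ ╵ │ ╶─┴─┐ ╵ │ └─╴ └─┘ │
│     │     │↑ ↲│    ↑ ← ↲│
└─────┴─────┴───┴─────────┘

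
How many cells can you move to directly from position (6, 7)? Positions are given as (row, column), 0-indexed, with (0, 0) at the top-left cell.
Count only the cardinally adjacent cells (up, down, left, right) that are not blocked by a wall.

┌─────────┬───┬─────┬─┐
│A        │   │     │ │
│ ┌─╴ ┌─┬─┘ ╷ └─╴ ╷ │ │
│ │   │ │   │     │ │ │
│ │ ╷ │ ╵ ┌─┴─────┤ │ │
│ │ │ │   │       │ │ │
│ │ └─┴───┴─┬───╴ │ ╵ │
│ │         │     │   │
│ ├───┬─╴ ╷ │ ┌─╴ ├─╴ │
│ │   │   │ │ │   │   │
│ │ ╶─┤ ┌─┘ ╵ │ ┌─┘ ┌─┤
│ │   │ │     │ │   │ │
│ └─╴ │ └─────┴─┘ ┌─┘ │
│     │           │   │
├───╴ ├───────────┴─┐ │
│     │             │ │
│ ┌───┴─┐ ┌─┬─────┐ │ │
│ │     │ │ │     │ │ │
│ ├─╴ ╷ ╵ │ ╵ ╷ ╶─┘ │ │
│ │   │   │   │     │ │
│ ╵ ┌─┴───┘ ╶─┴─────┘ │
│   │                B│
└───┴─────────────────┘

Checking passable neighbors of (6, 7):
Neighbors: (6, 6), (6, 8)
Count: 2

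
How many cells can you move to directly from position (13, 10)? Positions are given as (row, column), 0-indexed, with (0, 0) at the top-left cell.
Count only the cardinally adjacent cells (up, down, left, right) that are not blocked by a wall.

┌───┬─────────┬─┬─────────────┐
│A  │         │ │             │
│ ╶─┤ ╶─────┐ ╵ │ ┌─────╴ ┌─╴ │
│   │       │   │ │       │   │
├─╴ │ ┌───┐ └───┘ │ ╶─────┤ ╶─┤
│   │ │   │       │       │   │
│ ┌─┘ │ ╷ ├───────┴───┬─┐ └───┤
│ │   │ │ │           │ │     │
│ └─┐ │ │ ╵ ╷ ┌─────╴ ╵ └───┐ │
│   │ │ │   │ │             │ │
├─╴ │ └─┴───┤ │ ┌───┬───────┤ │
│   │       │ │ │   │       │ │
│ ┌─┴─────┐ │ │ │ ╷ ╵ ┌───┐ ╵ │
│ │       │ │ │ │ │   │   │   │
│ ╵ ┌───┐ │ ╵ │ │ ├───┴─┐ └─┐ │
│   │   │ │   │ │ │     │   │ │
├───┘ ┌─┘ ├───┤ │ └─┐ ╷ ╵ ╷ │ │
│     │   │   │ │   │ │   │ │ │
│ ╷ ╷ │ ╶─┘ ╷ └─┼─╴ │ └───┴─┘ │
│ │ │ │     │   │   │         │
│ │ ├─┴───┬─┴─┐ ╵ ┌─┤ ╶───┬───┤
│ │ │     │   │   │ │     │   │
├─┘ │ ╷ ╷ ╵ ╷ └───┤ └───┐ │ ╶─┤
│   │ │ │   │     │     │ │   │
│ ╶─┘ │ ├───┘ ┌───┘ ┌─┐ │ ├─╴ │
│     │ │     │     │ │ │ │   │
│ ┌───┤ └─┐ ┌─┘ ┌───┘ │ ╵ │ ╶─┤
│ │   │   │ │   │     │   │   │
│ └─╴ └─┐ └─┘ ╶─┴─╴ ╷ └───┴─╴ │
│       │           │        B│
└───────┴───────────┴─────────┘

Checking passable neighbors of (13, 10):
Neighbors: (12, 10), (14, 10), (13, 9)
Count: 3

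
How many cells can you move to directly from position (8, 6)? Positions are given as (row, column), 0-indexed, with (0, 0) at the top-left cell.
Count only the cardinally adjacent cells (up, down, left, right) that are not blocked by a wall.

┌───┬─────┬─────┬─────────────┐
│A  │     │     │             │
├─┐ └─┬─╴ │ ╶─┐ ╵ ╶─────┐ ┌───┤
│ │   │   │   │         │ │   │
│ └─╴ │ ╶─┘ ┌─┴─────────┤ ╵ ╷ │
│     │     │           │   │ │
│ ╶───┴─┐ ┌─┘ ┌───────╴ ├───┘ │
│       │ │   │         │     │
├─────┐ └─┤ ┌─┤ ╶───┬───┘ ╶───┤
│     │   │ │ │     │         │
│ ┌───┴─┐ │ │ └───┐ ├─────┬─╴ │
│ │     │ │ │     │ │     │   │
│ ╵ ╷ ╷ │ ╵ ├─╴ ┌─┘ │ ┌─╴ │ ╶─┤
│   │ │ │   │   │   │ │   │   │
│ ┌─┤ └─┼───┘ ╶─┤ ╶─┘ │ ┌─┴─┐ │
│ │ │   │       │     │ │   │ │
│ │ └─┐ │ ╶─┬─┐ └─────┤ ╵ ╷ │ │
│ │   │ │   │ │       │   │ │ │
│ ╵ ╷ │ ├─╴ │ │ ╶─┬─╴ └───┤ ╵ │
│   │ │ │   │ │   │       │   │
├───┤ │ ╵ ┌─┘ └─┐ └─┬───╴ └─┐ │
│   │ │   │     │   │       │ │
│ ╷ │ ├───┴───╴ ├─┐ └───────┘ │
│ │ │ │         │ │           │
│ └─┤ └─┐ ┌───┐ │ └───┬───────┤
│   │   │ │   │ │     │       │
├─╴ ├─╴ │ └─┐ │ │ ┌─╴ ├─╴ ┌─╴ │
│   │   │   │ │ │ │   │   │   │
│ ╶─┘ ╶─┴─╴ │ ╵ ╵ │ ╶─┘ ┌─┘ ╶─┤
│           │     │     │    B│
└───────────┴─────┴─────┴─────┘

Checking passable neighbors of (8, 6):
Neighbors: (9, 6)
Count: 1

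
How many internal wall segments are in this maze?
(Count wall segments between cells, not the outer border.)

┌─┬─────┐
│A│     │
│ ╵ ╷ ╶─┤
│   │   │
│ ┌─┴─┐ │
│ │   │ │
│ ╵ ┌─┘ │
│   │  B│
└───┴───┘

Counting internal wall segments:
Total internal walls: 9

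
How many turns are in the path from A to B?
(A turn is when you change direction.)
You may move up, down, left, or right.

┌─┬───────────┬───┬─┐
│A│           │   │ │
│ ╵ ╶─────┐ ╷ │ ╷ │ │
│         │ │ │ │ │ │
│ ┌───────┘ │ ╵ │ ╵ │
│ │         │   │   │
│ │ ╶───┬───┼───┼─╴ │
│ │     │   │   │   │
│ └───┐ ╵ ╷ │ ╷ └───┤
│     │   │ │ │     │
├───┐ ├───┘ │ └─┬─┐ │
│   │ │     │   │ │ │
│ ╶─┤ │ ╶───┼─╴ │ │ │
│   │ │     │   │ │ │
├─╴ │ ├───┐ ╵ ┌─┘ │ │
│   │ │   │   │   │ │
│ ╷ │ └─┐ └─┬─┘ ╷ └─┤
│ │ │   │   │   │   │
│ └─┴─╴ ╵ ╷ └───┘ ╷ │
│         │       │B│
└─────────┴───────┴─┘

Directions: down, down, down, down, right, right, down, down, down, down, right, down, right, up, right, down, right, right, right, up, right, down
Number of turns: 12

Solution:

┌─┬───────────┬───┬─┐
│A│           │   │ │
│ ╵ ╶─────┐ ╷ │ ╷ │ │
│↓        │ │ │ │ │ │
│ ┌───────┘ │ ╵ │ ╵ │
│↓│         │   │   │
│ │ ╶───┬───┼───┼─╴ │
│↓│     │   │   │   │
│ └───┐ ╵ ╷ │ ╷ └───┤
│↳ → ↓│   │ │ │     │
├───┐ ├───┘ │ └─┬─┐ │
│   │↓│     │   │ │ │
│ ╶─┤ │ ╶───┼─╴ │ │ │
│   │↓│     │   │ │ │
├─╴ │ ├───┐ ╵ ┌─┘ │ │
│   │↓│   │   │   │ │
│ ╷ │ └─┐ └─┬─┘ ╷ └─┤
│ │ │↳ ↓│↱ ↓│   │↱ ↓│
│ └─┴─╴ ╵ ╷ └───┘ ╷ │
│      ↳ ↑│↳ → → ↑│B│
└─────────┴───────┴─┘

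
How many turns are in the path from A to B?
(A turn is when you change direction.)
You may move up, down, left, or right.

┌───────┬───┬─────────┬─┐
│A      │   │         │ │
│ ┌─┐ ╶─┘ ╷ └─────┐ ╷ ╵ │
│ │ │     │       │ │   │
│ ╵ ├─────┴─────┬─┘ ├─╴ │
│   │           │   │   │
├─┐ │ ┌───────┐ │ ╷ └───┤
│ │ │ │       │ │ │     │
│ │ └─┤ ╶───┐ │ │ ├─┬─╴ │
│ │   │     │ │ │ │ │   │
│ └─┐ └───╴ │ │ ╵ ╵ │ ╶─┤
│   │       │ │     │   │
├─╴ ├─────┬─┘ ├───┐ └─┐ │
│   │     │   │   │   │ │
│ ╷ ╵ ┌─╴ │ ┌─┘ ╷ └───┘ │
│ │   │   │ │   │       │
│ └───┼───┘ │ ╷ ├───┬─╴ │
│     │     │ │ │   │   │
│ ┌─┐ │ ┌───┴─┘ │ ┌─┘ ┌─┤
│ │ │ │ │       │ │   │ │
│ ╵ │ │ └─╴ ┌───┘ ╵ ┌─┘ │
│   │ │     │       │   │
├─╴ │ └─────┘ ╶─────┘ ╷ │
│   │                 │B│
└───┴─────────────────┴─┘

Directions: down, down, right, down, down, right, down, right, right, right, up, left, left, up, right, right, right, down, down, down, left, down, down, left, left, down, down, right, right, up, right, right, up, up, up, right, down, right, right, right, down, left, down, left, down, left, left, left, down, right, right, right, right, up, right, down
Number of turns: 32

Solution:

┌───────┬───┬─────────┬─┐
│A      │   │         │ │
│ ┌─┐ ╶─┘ ╷ └─────┐ ╷ ╵ │
│↓│ │     │       │ │   │
│ ╵ ├─────┴─────┬─┘ ├─╴ │
│↳ ↓│           │   │   │
├─┐ │ ┌───────┐ │ ╷ └───┤
│ │↓│ │↱ → → ↓│ │ │     │
│ │ └─┤ ╶───┐ │ │ ├─┬─╴ │
│ │↳ ↓│↑ ← ↰│↓│ │ │ │   │
│ └─┐ └───╴ │ │ ╵ ╵ │ ╶─┤
│   │↳ → → ↑│↓│     │   │
├─╴ ├─────┬─┘ ├───┐ └─┐ │
│   │     │↓ ↲│↱ ↓│   │ │
│ ╷ ╵ ┌─╴ │ ┌─┘ ╷ └───┘ │
│ │   │   │↓│  ↑│↳ → → ↓│
│ └───┼───┘ │ ╷ ├───┬─╴ │
│     │↓ ← ↲│ │↑│   │↓ ↲│
│ ┌─┐ │ ┌───┴─┘ │ ┌─┘ ┌─┤
│ │ │ │↓│  ↱ → ↑│ │↓ ↲│ │
│ ╵ │ │ └─╴ ┌───┘ ╵ ┌─┘ │
│   │ │↳ → ↑│↓ ← ← ↲│↱ ↓│
├─╴ │ └─────┘ ╶─────┘ ╷ │
│   │        ↳ → → → ↑│B│
└───┴─────────────────┴─┘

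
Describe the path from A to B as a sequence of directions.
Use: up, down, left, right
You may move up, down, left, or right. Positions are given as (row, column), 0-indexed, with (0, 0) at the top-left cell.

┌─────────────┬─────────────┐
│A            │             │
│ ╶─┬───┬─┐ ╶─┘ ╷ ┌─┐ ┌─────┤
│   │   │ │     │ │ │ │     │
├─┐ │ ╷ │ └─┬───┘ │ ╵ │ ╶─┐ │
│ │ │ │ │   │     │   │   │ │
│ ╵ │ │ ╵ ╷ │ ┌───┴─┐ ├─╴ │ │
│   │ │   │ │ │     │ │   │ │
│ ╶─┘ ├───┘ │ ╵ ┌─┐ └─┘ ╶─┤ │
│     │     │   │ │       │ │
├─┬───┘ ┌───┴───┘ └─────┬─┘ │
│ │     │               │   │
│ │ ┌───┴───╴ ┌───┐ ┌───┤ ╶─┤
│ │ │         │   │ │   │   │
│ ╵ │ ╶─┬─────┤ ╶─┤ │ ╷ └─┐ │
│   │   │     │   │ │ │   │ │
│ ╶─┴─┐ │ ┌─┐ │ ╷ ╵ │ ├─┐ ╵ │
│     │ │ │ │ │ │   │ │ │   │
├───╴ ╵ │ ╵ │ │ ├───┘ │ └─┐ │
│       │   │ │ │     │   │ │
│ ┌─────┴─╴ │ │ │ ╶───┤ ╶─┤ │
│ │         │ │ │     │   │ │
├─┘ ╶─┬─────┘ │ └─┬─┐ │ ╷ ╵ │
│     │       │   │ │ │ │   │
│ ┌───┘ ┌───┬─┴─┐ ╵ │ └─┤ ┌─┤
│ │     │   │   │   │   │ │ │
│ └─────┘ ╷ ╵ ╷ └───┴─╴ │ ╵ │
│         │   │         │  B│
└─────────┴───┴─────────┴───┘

Finding the path and converting it to directions:
Path through cells: (0,0) → (0,1) → (0,2) → (0,3) → (0,4) → (0,5) → (1,5) → (1,6) → (1,7) → (0,7) → (0,8) → (1,8) → (2,8) → (2,7) → (2,6) → (3,6) → (4,6) → (4,7) → (3,7) → (3,8) → (3,9) → (4,9) → (4,10) → (4,11) → (3,11) → (3,12) → (2,12) → (2,11) → (1,11) → (1,12) → (1,13) → (2,13) → (3,13) → (4,13) → (5,13) → (5,12) → (6,12) → (6,13) → (7,13) → (8,13) → (9,13) → (10,13) → (11,13) → (11,12) → (12,12) → (13,12) → (13,13)
Directions: right, right, right, right, right, down, right, right, up, right, down, down, left, left, down, down, right, up, right, right, down, right, right, up, right, up, left, up, right, right, down, down, down, down, left, down, right, down, down, down, down, down, left, down, down, right

Solution:

┌─────────────┬─────────────┐
│A → → → → ↓  │↱ ↓          │
│ ╶─┬───┬─┐ ╶─┘ ╷ ┌─┐ ┌─────┤
│   │   │ │↳ → ↑│↓│ │ │↱ → ↓│
├─┐ │ ╷ │ └─┬───┘ │ ╵ │ ╶─┐ │
│ │ │ │ │   │↓ ← ↲│   │↑ ↰│↓│
│ ╵ │ │ ╵ ╷ │ ┌───┴─┐ ├─╴ │ │
│   │ │   │ │↓│↱ → ↓│ │↱ ↑│↓│
│ ╶─┘ ├───┘ │ ╵ ┌─┐ └─┘ ╶─┤ │
│     │     │↳ ↑│ │↳ → ↑  │↓│
├─┬───┘ ┌───┴───┘ └─────┬─┘ │
│ │     │               │↓ ↲│
│ │ ┌───┴───╴ ┌───┐ ┌───┤ ╶─┤
│ │ │         │   │ │   │↳ ↓│
│ ╵ │ ╶─┬─────┤ ╶─┤ │ ╷ └─┐ │
│   │   │     │   │ │ │   │↓│
│ ╶─┴─┐ │ ┌─┐ │ ╷ ╵ │ ├─┐ ╵ │
│     │ │ │ │ │ │   │ │ │  ↓│
├───╴ ╵ │ ╵ │ │ ├───┘ │ └─┐ │
│       │   │ │ │     │   │↓│
│ ┌─────┴─╴ │ │ │ ╶───┤ ╶─┤ │
│ │         │ │ │     │   │↓│
├─┘ ╶─┬─────┘ │ └─┬─┐ │ ╷ ╵ │
│     │       │   │ │ │ │↓ ↲│
│ ┌───┘ ┌───┬─┴─┐ ╵ │ └─┤ ┌─┤
│ │     │   │   │   │   │↓│ │
│ └─────┘ ╷ ╵ ╷ └───┴─╴ │ ╵ │
│         │   │         │↳ B│
└─────────┴───┴─────────┴───┘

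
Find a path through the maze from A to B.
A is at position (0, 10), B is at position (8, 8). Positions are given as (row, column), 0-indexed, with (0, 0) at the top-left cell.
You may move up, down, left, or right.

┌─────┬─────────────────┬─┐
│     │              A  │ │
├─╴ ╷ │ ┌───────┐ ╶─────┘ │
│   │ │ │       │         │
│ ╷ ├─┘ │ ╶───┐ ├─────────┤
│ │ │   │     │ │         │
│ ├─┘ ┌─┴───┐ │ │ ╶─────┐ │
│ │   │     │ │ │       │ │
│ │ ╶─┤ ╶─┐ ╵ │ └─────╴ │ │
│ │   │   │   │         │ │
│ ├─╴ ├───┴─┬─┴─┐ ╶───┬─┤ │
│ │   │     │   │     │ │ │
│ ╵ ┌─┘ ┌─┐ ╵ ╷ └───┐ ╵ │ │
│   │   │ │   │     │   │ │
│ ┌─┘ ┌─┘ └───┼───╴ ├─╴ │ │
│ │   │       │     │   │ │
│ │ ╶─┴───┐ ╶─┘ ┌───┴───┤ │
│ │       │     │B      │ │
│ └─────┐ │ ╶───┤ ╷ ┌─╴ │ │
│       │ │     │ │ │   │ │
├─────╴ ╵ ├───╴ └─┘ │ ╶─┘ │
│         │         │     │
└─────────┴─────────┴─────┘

Finding the shortest path from (0, 10) to (8, 8):
Path length: 60 steps
Directions: left → left → left → left → left → left → left → down → down → left → down → left → down → right → down → left → down → left → down → down → down → right → right → right → down → right → up → up → left → left → left → up → right → up → right → up → right → right → down → right → up → right → down → right → right → down → left → left → down → left → left → down → right → right → down → right → right → up → up → left

Solution:

┌─────┬─────────────────┬─┐
│     │↓ ← ← ← ← ← ← A  │ │
├─╴ ╷ │ ┌───────┐ ╶─────┘ │
│   │ │↓│       │         │
│ ╷ ├─┘ │ ╶───┐ ├─────────┤
│ │ │↓ ↲│     │ │         │
│ ├─┘ ┌─┴───┐ │ │ ╶─────┐ │
│ │↓ ↲│     │ │ │       │ │
│ │ ╶─┤ ╶─┐ ╵ │ └─────╴ │ │
│ │↳ ↓│   │   │         │ │
│ ├─╴ ├───┴─┬─┴─┐ ╶───┬─┤ │
│ │↓ ↲│↱ → ↓│↱ ↓│     │ │ │
│ ╵ ┌─┘ ┌─┐ ╵ ╷ └───┐ ╵ │ │
│↓ ↲│↱ ↑│ │↳ ↑│↳ → ↓│   │ │
│ ┌─┘ ┌─┘ └───┼───╴ ├─╴ │ │
│↓│↱ ↑│       │↓ ← ↲│   │ │
│ │ ╶─┴───┐ ╶─┘ ┌───┴───┤ │
│↓│↑ ← ← ↰│↓ ← ↲│B ↰    │ │
│ └─────┐ │ ╶───┤ ╷ ┌─╴ │ │
│↳ → → ↓│↑│↳ → ↓│ │↑│   │ │
├─────╴ ╵ ├───╴ └─┘ │ ╶─┘ │
│      ↳ ↑│    ↳ → ↑│     │
└─────────┴─────────┴─────┘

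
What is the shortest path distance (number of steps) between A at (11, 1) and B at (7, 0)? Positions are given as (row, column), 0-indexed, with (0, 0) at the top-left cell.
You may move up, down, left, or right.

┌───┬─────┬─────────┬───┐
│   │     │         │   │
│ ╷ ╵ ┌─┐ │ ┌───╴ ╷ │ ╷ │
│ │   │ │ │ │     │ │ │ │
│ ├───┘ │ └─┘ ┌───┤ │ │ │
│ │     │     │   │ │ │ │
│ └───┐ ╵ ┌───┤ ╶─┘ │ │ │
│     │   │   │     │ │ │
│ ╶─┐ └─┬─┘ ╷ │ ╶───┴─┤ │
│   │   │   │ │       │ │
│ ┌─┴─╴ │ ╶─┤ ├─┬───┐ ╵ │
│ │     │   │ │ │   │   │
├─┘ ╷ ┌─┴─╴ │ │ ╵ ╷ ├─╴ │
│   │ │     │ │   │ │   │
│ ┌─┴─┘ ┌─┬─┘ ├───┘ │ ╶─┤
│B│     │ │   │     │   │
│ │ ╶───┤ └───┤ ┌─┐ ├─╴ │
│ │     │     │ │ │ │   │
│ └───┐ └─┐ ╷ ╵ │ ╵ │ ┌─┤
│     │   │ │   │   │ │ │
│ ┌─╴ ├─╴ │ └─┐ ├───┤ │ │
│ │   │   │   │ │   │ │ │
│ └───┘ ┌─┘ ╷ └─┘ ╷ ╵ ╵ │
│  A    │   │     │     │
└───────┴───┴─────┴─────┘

Finding path from (11, 1) to (7, 0):
Path: (11,1) → (11,0) → (10,0) → (9,0) → (8,0) → (7,0)
Distance: 5 steps

Solution:

┌───┬─────┬─────────┬───┐
│   │     │         │   │
│ ╷ ╵ ┌─┐ │ ┌───╴ ╷ │ ╷ │
│ │   │ │ │ │     │ │ │ │
│ ├───┘ │ └─┘ ┌───┤ │ │ │
│ │     │     │   │ │ │ │
│ └───┐ ╵ ┌───┤ ╶─┘ │ │ │
│     │   │   │     │ │ │
│ ╶─┐ └─┬─┘ ╷ │ ╶───┴─┤ │
│   │   │   │ │       │ │
│ ┌─┴─╴ │ ╶─┤ ├─┬───┐ ╵ │
│ │     │   │ │ │   │   │
├─┘ ╷ ┌─┴─╴ │ │ ╵ ╷ ├─╴ │
│   │ │     │ │   │ │   │
│ ┌─┴─┘ ┌─┬─┘ ├───┘ │ ╶─┤
│B│     │ │   │     │   │
│ │ ╶───┤ └───┤ ┌─┐ ├─╴ │
│↑│     │     │ │ │ │   │
│ └───┐ └─┐ ╷ ╵ │ ╵ │ ┌─┤
│↑    │   │ │   │   │ │ │
│ ┌─╴ ├─╴ │ └─┐ ├───┤ │ │
│↑│   │   │   │ │   │ │ │
│ └───┘ ┌─┘ ╷ └─┘ ╷ ╵ ╵ │
│↑ A    │   │     │     │
└───────┴───┴─────┴─────┘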